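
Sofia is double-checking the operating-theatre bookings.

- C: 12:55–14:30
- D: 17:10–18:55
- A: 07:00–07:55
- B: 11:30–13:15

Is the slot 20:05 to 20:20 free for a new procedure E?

A: ends 07:55 at or before E starts 20:05 → clear.
B: ends 13:15 at or before E starts 20:05 → clear.
C: ends 14:30 at or before E starts 20:05 → clear.
D: ends 18:55 at or before E starts 20:05 → clear.

Yes — the slot is free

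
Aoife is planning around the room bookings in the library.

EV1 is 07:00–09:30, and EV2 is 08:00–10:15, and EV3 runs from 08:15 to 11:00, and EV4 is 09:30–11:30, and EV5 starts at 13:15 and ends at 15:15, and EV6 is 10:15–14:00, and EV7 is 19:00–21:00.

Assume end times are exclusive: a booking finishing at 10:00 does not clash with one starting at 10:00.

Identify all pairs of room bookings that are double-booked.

Sorted by start: EV1, EV2, EV3, EV4, EV6, EV5, EV7.
EV2 starts before EV1 ends → EV1 and EV2 overlap.
EV3 starts before EV1 ends → EV1 and EV3 overlap.
EV4 starts exactly when EV1 ends (back-to-back, no overlap); EV1 is clear from here.
EV3 starts before EV2 ends → EV2 and EV3 overlap.
EV4 starts before EV2 ends → EV2 and EV4 overlap.
EV6 starts exactly when EV2 ends (back-to-back, no overlap); EV2 is clear from here.
EV4 starts before EV3 ends → EV3 and EV4 overlap.
EV6 starts before EV3 ends → EV3 and EV6 overlap.
EV5 starts after EV3 ends; EV3 is clear from here.
EV6 starts before EV4 ends → EV4 and EV6 overlap.
EV5 starts after EV4 ends; EV4 is clear from here.
EV5 starts before EV6 ends → EV6 and EV5 overlap.
EV7 starts after EV6 ends.
EV7 starts after EV5 ends.

EV1 & EV2, EV1 & EV3, EV2 & EV3, EV2 & EV4, EV3 & EV4, EV3 & EV6, EV4 & EV6, EV5 & EV6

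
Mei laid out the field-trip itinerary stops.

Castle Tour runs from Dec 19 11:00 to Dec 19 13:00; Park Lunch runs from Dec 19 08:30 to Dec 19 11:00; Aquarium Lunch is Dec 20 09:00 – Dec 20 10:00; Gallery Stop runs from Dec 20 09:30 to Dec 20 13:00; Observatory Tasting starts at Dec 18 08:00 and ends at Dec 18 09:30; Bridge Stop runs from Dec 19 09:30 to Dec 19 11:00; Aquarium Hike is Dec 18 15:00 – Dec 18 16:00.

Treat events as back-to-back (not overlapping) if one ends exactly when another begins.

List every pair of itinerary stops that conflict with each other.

Aquarium Lunch & Gallery Stop, Bridge Stop & Park Lunch

Sorted by start: Observatory Tasting, Aquarium Hike, Park Lunch, Bridge Stop, Castle Tour, Aquarium Lunch, Gallery Stop.
Aquarium Hike starts after Observatory Tasting ends; Observatory Tasting is clear from here.
Park Lunch starts after Aquarium Hike ends; Aquarium Hike is clear from here.
Bridge Stop starts before Park Lunch ends → Park Lunch and Bridge Stop overlap.
Castle Tour starts exactly when Park Lunch ends (back-to-back, no overlap); Park Lunch is clear from here.
Castle Tour starts exactly when Bridge Stop ends (back-to-back, no overlap); Bridge Stop is clear from here.
Aquarium Lunch starts after Castle Tour ends; Castle Tour is clear from here.
Gallery Stop starts before Aquarium Lunch ends → Aquarium Lunch and Gallery Stop overlap.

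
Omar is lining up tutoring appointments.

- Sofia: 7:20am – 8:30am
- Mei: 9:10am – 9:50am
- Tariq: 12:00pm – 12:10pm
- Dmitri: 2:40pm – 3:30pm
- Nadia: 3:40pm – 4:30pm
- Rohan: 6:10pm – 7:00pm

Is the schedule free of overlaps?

Yes

Sorted by start: Sofia, Mei, Tariq, Dmitri, Nadia, Rohan.
Mei starts after Sofia ends, so nothing later overlaps Sofia either.
Tariq starts after Mei ends, so nothing later overlaps Mei either.
Dmitri starts after Tariq ends, so nothing later overlaps Tariq either.
Nadia starts after Dmitri ends, so nothing later overlaps Dmitri either.
Rohan starts after Nadia ends.
Every pair is clear; the schedule has no overlaps.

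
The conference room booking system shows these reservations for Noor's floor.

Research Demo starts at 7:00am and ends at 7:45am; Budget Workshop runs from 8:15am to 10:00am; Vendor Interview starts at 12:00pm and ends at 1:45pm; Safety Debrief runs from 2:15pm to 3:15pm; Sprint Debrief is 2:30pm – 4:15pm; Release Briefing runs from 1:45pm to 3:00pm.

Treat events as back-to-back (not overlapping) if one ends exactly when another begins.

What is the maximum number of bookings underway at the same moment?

3

Sweep the timeline, counting +1 at each start and −1 at each end (ends before starts at a tie):
7:00am start Research Demo → 1
7:45am end Research Demo → 0
8:15am start Budget Workshop → 1
10:00am end Budget Workshop → 0
12:00pm start Vendor Interview → 1
1:45pm end Vendor Interview → 0
1:45pm start Release Briefing → 1
2:15pm start Safety Debrief → 2
2:30pm start Sprint Debrief → 3
3:00pm end Release Briefing → 2
3:15pm end Safety Debrief → 1
4:15pm end Sprint Debrief → 0
Peak is 3, at 2:30pm (Release Briefing, Safety Debrief, Sprint Debrief).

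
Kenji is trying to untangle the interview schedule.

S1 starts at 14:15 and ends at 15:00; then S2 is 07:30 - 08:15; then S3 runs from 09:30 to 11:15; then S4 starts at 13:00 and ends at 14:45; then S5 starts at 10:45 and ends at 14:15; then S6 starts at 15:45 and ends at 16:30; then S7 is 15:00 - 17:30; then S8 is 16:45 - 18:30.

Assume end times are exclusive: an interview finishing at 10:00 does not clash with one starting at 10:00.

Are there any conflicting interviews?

Sorted by start: S2, S3, S5, S4, S1, S7, S6, S8.
S3 starts after S2 ends, so nothing later overlaps S2 either.
S5 starts before S3 ends → S3 and S5 overlap.
That's a conflict, so the schedule is not conflict-free.

Yes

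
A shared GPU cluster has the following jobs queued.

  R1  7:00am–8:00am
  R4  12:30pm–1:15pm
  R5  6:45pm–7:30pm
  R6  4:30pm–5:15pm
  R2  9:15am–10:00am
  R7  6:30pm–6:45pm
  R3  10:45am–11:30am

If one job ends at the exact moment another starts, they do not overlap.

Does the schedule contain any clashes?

No

Sorted by start: R1, R2, R3, R4, R6, R7, R5.
R2 starts after R1 ends, so R1 has no further overlaps.
R3 starts after R2 ends, so R2 has no further overlaps.
R4 starts after R3 ends, so R3 has no further overlaps.
R6 starts after R4 ends, so R4 has no further overlaps.
R7 starts after R6 ends, so R6 has no further overlaps.
R5 starts exactly when R7 ends (back-to-back, no overlap).
Every pair is clear; the schedule has no overlaps.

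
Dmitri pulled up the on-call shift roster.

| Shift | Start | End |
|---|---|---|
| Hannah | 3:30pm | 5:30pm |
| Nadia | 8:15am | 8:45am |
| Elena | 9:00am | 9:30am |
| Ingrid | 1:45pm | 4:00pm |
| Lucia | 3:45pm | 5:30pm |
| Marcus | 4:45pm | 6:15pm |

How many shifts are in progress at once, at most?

3

Sort all start/end points and keep a running count:
8:15am start Nadia → 1
8:45am end Nadia → 0
9:00am start Elena → 1
9:30am end Elena → 0
1:45pm start Ingrid → 1
3:30pm start Hannah → 2
3:45pm start Lucia → 3
4:00pm end Ingrid → 2
4:45pm start Marcus → 3
5:30pm end Hannah → 2
5:30pm end Lucia → 1
6:15pm end Marcus → 0
Peak is 3, at 3:45pm (Hannah, Ingrid, Lucia).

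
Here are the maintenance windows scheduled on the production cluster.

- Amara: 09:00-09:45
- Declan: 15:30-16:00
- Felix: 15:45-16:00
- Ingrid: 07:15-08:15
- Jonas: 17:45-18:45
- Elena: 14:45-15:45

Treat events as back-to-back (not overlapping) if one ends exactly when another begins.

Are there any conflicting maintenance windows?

Sorted by start: Ingrid, Amara, Elena, Declan, Felix, Jonas.
Amara starts after Ingrid ends — done with Ingrid.
Elena starts after Amara ends — done with Amara.
Declan starts before Elena ends → Elena and Declan overlap.
That's a conflict, so the schedule is not conflict-free.

Yes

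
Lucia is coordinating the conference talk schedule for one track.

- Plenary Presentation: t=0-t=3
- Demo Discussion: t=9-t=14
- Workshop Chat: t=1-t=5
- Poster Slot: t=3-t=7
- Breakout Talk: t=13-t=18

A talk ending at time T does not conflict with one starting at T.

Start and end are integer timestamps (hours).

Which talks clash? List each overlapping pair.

Breakout Talk & Demo Discussion, Plenary Presentation & Workshop Chat, Poster Slot & Workshop Chat

Two intervals overlap when each starts before the other ends.
Sorted by start: Plenary Presentation, Workshop Chat, Poster Slot, Demo Discussion, Breakout Talk.
Workshop Chat starts before Plenary Presentation ends → Plenary Presentation and Workshop Chat overlap.
Poster Slot starts exactly when Plenary Presentation ends (back-to-back, no overlap), so Plenary Presentation has no further overlaps.
Poster Slot starts before Workshop Chat ends → Workshop Chat and Poster Slot overlap.
Demo Discussion starts after Workshop Chat ends, so Workshop Chat has no further overlaps.
Demo Discussion starts after Poster Slot ends, so Poster Slot has no further overlaps.
Breakout Talk starts before Demo Discussion ends → Demo Discussion and Breakout Talk overlap.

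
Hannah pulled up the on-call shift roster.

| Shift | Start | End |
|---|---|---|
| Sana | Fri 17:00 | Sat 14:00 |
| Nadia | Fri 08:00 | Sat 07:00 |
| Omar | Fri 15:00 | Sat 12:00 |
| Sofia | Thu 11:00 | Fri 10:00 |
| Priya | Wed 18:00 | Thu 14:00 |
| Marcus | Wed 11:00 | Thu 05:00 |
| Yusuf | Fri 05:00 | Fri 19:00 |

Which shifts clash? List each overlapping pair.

Sorted by start: Marcus, Priya, Sofia, Yusuf, Nadia, Omar, Sana.
Priya starts before Marcus ends → Marcus and Priya overlap.
Sofia starts after Marcus ends, so Marcus has no further overlaps.
Sofia starts before Priya ends → Priya and Sofia overlap.
Yusuf starts after Priya ends, so Priya has no further overlaps.
Yusuf starts before Sofia ends → Sofia and Yusuf overlap.
Nadia starts before Sofia ends → Sofia and Nadia overlap.
Omar starts after Sofia ends, so Sofia has no further overlaps.
Nadia starts before Yusuf ends → Yusuf and Nadia overlap.
Omar starts before Yusuf ends → Yusuf and Omar overlap.
Sana starts before Yusuf ends → Yusuf and Sana overlap.
Omar starts before Nadia ends → Nadia and Omar overlap.
Sana starts before Nadia ends → Nadia and Sana overlap.
Sana starts before Omar ends → Omar and Sana overlap.

Marcus & Priya, Nadia & Omar, Nadia & Sana, Nadia & Sofia, Nadia & Yusuf, Omar & Sana, Omar & Yusuf, Priya & Sofia, Sana & Yusuf, Sofia & Yusuf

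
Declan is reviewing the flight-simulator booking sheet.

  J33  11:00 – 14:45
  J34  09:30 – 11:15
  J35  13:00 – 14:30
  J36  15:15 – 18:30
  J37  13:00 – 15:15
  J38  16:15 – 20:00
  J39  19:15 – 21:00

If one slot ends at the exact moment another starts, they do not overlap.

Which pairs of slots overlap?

Sorted by start: J34, J33, J35, J37, J36, J38, J39.
J33 starts before J34 ends → J34 and J33 overlap.
J35 starts after J34 ends — done with J34.
J35 starts before J33 ends → J33 and J35 overlap.
J37 starts before J33 ends → J33 and J37 overlap.
J36 starts after J33 ends — done with J33.
J37 starts before J35 ends → J35 and J37 overlap.
J36 starts after J35 ends — done with J35.
J36 starts exactly when J37 ends (back-to-back, no overlap) — done with J37.
J38 starts before J36 ends → J36 and J38 overlap.
J39 starts after J36 ends.
J39 starts before J38 ends → J38 and J39 overlap.

J33 & J34, J33 & J35, J33 & J37, J35 & J37, J36 & J38, J38 & J39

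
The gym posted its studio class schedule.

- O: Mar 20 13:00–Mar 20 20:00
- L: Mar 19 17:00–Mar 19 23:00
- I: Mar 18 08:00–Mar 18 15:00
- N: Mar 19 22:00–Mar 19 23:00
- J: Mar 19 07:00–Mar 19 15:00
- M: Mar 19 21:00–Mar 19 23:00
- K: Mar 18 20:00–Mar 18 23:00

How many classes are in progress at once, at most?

3

Sweep the timeline, counting +1 at each start and −1 at each end (ends before starts at a tie):
Mar 18 08:00 start I → 1
Mar 18 15:00 end I → 0
Mar 18 20:00 start K → 1
Mar 18 23:00 end K → 0
Mar 19 07:00 start J → 1
Mar 19 15:00 end J → 0
Mar 19 17:00 start L → 1
Mar 19 21:00 start M → 2
Mar 19 22:00 start N → 3
Mar 19 23:00 end L → 2
Mar 19 23:00 end M → 1
Mar 19 23:00 end N → 0
Mar 20 13:00 start O → 1
Mar 20 20:00 end O → 0
Peak is 3, at Mar 19 22:00 (L, M, N).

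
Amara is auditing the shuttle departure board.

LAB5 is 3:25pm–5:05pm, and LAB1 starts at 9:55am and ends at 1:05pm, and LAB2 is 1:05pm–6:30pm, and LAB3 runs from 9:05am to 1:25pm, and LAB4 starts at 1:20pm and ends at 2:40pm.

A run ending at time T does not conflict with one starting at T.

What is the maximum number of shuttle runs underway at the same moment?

Sort all start/end points and keep a running count:
9:05am start LAB3 → 1
9:55am start LAB1 → 2
1:05pm end LAB1 → 1
1:05pm start LAB2 → 2
1:20pm start LAB4 → 3
1:25pm end LAB3 → 2
2:40pm end LAB4 → 1
3:25pm start LAB5 → 2
5:05pm end LAB5 → 1
6:30pm end LAB2 → 0
Peak is 3, at 1:20pm (LAB2, LAB3, LAB4).

3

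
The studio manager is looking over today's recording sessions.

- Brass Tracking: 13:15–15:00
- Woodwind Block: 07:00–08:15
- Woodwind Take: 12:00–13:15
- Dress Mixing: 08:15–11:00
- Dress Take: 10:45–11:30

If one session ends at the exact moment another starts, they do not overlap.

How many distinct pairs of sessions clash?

Two intervals overlap when each starts before the other ends.
Sorted by start: Woodwind Block, Dress Mixing, Dress Take, Woodwind Take, Brass Tracking.
Dress Mixing starts exactly when Woodwind Block ends (back-to-back, no overlap) — done with Woodwind Block.
Dress Take starts before Dress Mixing ends → Dress Mixing and Dress Take overlap.
Woodwind Take starts after Dress Mixing ends — done with Dress Mixing.
Woodwind Take starts after Dress Take ends — done with Dress Take.
Brass Tracking starts exactly when Woodwind Take ends (back-to-back, no overlap).
Overlapping pairs: Dress Mixing & Dress Take — 1 in total.

1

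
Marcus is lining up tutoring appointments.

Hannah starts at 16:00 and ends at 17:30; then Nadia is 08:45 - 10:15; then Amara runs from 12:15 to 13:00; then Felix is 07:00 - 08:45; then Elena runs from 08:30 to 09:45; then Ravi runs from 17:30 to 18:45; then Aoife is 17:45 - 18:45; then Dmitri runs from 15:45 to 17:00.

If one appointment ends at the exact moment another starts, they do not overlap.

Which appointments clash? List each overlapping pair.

Check each pair: they overlap iff neither finishes before the other starts.
Sorted by start: Felix, Elena, Nadia, Amara, Dmitri, Hannah, Ravi, Aoife.
Elena starts before Felix ends → Felix and Elena overlap.
Nadia starts exactly when Felix ends (back-to-back, no overlap), so nothing later overlaps Felix either.
Nadia starts before Elena ends → Elena and Nadia overlap.
Amara starts after Elena ends, so nothing later overlaps Elena either.
Amara starts after Nadia ends, so nothing later overlaps Nadia either.
Dmitri starts after Amara ends, so nothing later overlaps Amara either.
Hannah starts before Dmitri ends → Dmitri and Hannah overlap.
Ravi starts after Dmitri ends, so nothing later overlaps Dmitri either.
Ravi starts exactly when Hannah ends (back-to-back, no overlap), so nothing later overlaps Hannah either.
Aoife starts before Ravi ends → Ravi and Aoife overlap.

Aoife & Ravi, Dmitri & Hannah, Elena & Felix, Elena & Nadia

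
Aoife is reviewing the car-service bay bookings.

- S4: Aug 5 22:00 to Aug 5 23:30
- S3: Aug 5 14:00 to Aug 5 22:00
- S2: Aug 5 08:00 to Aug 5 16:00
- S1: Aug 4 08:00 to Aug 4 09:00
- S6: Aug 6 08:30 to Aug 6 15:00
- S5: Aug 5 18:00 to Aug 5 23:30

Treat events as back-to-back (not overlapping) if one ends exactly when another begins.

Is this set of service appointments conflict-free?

Check each pair: they overlap iff neither finishes before the other starts.
Sorted by start: S1, S2, S3, S5, S4, S6.
S2 starts after S1 ends — done with S1.
S3 starts before S2 ends → S2 and S3 overlap.
That's a conflict, so the schedule is not conflict-free.

No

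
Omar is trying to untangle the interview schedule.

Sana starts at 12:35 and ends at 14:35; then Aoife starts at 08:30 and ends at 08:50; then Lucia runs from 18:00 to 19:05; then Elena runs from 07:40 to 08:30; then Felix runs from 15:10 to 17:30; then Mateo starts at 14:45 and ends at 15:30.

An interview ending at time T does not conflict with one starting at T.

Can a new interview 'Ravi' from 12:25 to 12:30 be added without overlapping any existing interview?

Elena: ends 08:30 at or before Ravi starts 12:25 → clear.
Aoife: ends 08:50 at or before Ravi starts 12:25 → clear.
Sana: starts 12:35 at or after Ravi ends 12:30 → clear.
Mateo: starts 14:45 at or after Ravi ends 12:30 → clear.
Felix: starts 15:10 at or after Ravi ends 12:30 → clear.
Lucia: starts 18:00 at or after Ravi ends 12:30 → clear.

Yes — the slot is free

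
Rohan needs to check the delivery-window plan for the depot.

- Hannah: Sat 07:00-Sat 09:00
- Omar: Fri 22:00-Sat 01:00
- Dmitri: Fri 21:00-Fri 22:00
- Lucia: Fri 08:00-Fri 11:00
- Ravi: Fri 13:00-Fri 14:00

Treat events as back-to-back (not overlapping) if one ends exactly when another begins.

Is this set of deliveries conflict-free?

Yes

Sorted by start: Lucia, Ravi, Dmitri, Omar, Hannah.
Ravi starts after Lucia ends, so nothing later overlaps Lucia either.
Dmitri starts after Ravi ends, so nothing later overlaps Ravi either.
Omar starts exactly when Dmitri ends (back-to-back, no overlap), so nothing later overlaps Dmitri either.
Hannah starts after Omar ends.
Every pair is clear; the schedule has no overlaps.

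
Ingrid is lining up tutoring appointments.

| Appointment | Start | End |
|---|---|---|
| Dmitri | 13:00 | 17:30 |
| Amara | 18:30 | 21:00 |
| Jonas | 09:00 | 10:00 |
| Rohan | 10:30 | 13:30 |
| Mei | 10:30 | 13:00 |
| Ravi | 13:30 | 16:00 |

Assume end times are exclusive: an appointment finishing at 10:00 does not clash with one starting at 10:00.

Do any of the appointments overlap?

Check each pair: they overlap iff neither finishes before the other starts.
Sorted by start: Jonas, Rohan, Mei, Dmitri, Ravi, Amara.
Rohan starts after Jonas ends; Jonas is clear from here.
Mei starts before Rohan ends → Rohan and Mei overlap.
That's a conflict, so the schedule is not conflict-free.

Yes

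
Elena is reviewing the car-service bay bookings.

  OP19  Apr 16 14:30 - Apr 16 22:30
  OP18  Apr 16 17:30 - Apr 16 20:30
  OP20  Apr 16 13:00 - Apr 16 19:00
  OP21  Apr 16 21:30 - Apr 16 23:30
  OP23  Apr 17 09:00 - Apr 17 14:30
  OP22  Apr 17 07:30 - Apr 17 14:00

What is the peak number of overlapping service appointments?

Walk through starts and ends in time order (an end at T is processed before a start at T):
Apr 16 13:00 start OP20 → 1
Apr 16 14:30 start OP19 → 2
Apr 16 17:30 start OP18 → 3
Apr 16 19:00 end OP20 → 2
Apr 16 20:30 end OP18 → 1
Apr 16 21:30 start OP21 → 2
Apr 16 22:30 end OP19 → 1
Apr 16 23:30 end OP21 → 0
Apr 17 07:30 start OP22 → 1
Apr 17 09:00 start OP23 → 2
Apr 17 14:00 end OP22 → 1
Apr 17 14:30 end OP23 → 0
Peak is 3, at Apr 16 17:30 (OP18, OP19, OP20).

3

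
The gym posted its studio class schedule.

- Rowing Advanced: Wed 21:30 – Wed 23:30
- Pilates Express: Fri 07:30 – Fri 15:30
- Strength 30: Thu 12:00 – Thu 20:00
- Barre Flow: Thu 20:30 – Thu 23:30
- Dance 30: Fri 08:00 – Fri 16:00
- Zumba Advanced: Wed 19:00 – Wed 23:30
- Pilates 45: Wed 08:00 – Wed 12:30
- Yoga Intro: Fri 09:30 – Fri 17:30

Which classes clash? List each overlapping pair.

Dance 30 & Pilates Express, Dance 30 & Yoga Intro, Pilates Express & Yoga Intro, Rowing Advanced & Zumba Advanced

Sorted by start: Pilates 45, Zumba Advanced, Rowing Advanced, Strength 30, Barre Flow, Pilates Express, Dance 30, Yoga Intro.
Zumba Advanced starts after Pilates 45 ends, so Pilates 45 has no further overlaps.
Rowing Advanced starts before Zumba Advanced ends → Zumba Advanced and Rowing Advanced overlap.
Strength 30 starts after Zumba Advanced ends, so Zumba Advanced has no further overlaps.
Strength 30 starts after Rowing Advanced ends, so Rowing Advanced has no further overlaps.
Barre Flow starts after Strength 30 ends, so Strength 30 has no further overlaps.
Pilates Express starts after Barre Flow ends, so Barre Flow has no further overlaps.
Dance 30 starts before Pilates Express ends → Pilates Express and Dance 30 overlap.
Yoga Intro starts before Pilates Express ends → Pilates Express and Yoga Intro overlap.
Yoga Intro starts before Dance 30 ends → Dance 30 and Yoga Intro overlap.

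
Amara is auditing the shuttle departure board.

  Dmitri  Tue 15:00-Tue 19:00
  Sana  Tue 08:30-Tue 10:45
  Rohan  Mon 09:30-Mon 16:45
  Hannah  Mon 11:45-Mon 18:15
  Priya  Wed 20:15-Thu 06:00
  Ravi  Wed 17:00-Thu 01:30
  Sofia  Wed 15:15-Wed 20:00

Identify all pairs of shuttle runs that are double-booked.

Hannah & Rohan, Priya & Ravi, Ravi & Sofia

Two intervals overlap when each starts before the other ends.
Sorted by start: Rohan, Hannah, Sana, Dmitri, Sofia, Ravi, Priya.
Hannah starts before Rohan ends → Rohan and Hannah overlap.
Sana starts after Rohan ends, so nothing later overlaps Rohan either.
Sana starts after Hannah ends, so nothing later overlaps Hannah either.
Dmitri starts after Sana ends, so nothing later overlaps Sana either.
Sofia starts after Dmitri ends, so nothing later overlaps Dmitri either.
Ravi starts before Sofia ends → Sofia and Ravi overlap.
Priya starts after Sofia ends.
Priya starts before Ravi ends → Ravi and Priya overlap.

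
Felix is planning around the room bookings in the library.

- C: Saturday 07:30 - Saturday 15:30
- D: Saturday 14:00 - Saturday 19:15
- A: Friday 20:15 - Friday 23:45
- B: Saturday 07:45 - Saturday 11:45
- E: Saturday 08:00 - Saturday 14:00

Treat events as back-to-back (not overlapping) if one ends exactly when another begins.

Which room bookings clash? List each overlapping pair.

Check each pair: they overlap iff neither finishes before the other starts.
Sorted by start: A, C, B, E, D.
C starts after A ends, so A has no further overlaps.
B starts before C ends → C and B overlap.
E starts before C ends → C and E overlap.
D starts before C ends → C and D overlap.
E starts before B ends → B and E overlap.
D starts after B ends.
D starts exactly when E ends (back-to-back, no overlap).

B & C, B & E, C & D, C & E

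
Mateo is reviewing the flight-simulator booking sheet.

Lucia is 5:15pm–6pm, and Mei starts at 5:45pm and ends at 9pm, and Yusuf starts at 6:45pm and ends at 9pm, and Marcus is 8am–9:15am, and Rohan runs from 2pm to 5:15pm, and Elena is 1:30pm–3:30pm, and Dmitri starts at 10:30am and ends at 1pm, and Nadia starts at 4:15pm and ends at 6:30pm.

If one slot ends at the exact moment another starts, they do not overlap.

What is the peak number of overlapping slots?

Walk through starts and ends in time order (an end at T is processed before a start at T):
8am start Marcus → 1
9:15am end Marcus → 0
10:30am start Dmitri → 1
1pm end Dmitri → 0
1:30pm start Elena → 1
2pm start Rohan → 2
3:30pm end Elena → 1
4:15pm start Nadia → 2
5:15pm end Rohan → 1
5:15pm start Lucia → 2
5:45pm start Mei → 3
6pm end Lucia → 2
6:30pm end Nadia → 1
6:45pm start Yusuf → 2
9pm end Mei → 1
9pm end Yusuf → 0
Peak is 3, at 5:45pm (Lucia, Mei, Nadia).

3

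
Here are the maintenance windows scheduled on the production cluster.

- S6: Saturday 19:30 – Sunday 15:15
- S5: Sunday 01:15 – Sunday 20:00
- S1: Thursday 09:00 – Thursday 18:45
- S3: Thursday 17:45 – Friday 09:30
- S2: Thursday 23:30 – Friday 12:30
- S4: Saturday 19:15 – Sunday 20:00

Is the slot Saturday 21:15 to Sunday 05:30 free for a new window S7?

No — it overlaps S4, S5, S6

S1: ends Thursday 18:45 at or before S7 starts Saturday 21:15 → clear.
S3: ends Friday 09:30 at or before S7 starts Saturday 21:15 → clear.
S2: ends Friday 12:30 at or before S7 starts Saturday 21:15 → clear.
S4: starts Saturday 19:15 before S7 ends Sunday 05:30, and ends Sunday 20:00 after S7 starts Saturday 21:15 → overlap.
S6: starts Saturday 19:30 before S7 ends Sunday 05:30, and ends Sunday 15:15 after S7 starts Saturday 21:15 → overlap.
S5: starts Sunday 01:15 before S7 ends Sunday 05:30, and ends Sunday 20:00 after S7 starts Saturday 21:15 → overlap.
S7 overlaps S4, S5, S6.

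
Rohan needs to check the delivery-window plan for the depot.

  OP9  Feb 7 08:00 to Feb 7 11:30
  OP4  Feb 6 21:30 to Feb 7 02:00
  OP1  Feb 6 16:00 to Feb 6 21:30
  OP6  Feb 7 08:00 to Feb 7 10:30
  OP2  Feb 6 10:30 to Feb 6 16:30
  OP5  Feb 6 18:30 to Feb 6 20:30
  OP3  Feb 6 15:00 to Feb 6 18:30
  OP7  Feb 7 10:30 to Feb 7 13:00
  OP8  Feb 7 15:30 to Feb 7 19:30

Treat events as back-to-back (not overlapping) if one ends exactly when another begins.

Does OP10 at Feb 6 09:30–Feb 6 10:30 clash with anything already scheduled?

OP2: starts Feb 6 10:30 at or after OP10 ends Feb 6 10:30 → clear.
OP3: starts Feb 6 15:00 at or after OP10 ends Feb 6 10:30 → clear.
OP1: starts Feb 6 16:00 at or after OP10 ends Feb 6 10:30 → clear.
OP5: starts Feb 6 18:30 at or after OP10 ends Feb 6 10:30 → clear.
OP4: starts Feb 6 21:30 at or after OP10 ends Feb 6 10:30 → clear.
OP6: starts Feb 7 08:00 at or after OP10 ends Feb 6 10:30 → clear.
OP9: starts Feb 7 08:00 at or after OP10 ends Feb 6 10:30 → clear.
OP7: starts Feb 7 10:30 at or after OP10 ends Feb 6 10:30 → clear.
OP8: starts Feb 7 15:30 at or after OP10 ends Feb 6 10:30 → clear.

No — it doesn't clash with anything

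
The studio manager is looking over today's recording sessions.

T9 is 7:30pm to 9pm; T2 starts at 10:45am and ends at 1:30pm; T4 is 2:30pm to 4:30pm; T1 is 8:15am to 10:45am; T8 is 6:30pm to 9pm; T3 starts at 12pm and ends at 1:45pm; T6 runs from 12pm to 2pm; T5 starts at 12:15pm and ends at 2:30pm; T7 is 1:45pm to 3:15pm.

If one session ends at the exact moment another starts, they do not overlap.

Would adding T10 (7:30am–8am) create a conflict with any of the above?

T1: starts 8:15am at or after T10 ends 8am → clear.
T2: starts 10:45am at or after T10 ends 8am → clear.
T3: starts 12pm at or after T10 ends 8am → clear.
T6: starts 12pm at or after T10 ends 8am → clear.
T5: starts 12:15pm at or after T10 ends 8am → clear.
T7: starts 1:45pm at or after T10 ends 8am → clear.
T4: starts 2:30pm at or after T10 ends 8am → clear.
T8: starts 6:30pm at or after T10 ends 8am → clear.
T9: starts 7:30pm at or after T10 ends 8am → clear.

No — it doesn't clash with anything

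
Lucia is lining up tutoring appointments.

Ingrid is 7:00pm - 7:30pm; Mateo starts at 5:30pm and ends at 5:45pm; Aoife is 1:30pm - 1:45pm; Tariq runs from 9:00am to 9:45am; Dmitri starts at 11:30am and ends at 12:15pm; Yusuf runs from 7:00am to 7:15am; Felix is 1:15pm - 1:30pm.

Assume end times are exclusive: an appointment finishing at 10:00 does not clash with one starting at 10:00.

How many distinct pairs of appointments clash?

Sorted by start: Yusuf, Tariq, Dmitri, Felix, Aoife, Mateo, Ingrid.
Tariq starts after Yusuf ends, so nothing later overlaps Yusuf either.
Dmitri starts after Tariq ends, so nothing later overlaps Tariq either.
Felix starts after Dmitri ends, so nothing later overlaps Dmitri either.
Aoife starts exactly when Felix ends (back-to-back, no overlap), so nothing later overlaps Felix either.
Mateo starts after Aoife ends, so nothing later overlaps Aoife either.
Ingrid starts after Mateo ends.
No pair overlaps.

0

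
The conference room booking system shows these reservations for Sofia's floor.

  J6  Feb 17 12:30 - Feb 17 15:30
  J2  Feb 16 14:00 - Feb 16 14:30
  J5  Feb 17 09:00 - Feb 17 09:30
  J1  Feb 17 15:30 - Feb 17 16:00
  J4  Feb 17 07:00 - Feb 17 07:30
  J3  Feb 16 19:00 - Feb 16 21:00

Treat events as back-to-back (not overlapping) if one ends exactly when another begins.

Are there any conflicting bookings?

Sorted by start: J2, J3, J4, J5, J6, J1.
J3 starts after J2 ends, so J2 has no further overlaps.
J4 starts after J3 ends, so J3 has no further overlaps.
J5 starts after J4 ends, so J4 has no further overlaps.
J6 starts after J5 ends, so J5 has no further overlaps.
J1 starts exactly when J6 ends (back-to-back, no overlap).
Every pair is clear; the schedule has no overlaps.

No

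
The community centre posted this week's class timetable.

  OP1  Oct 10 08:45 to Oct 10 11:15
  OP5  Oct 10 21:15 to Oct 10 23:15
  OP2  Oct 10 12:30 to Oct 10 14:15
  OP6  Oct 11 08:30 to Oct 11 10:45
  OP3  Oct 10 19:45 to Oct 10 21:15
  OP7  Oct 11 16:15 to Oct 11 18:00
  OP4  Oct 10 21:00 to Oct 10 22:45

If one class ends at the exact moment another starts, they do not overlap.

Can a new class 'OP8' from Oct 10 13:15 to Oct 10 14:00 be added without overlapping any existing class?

No — it overlaps OP2

OP1: ends Oct 10 11:15 at or before OP8 starts Oct 10 13:15 → clear.
OP2: starts Oct 10 12:30 before OP8 ends Oct 10 14:00, and ends Oct 10 14:15 after OP8 starts Oct 10 13:15 → overlap.
OP3: starts Oct 10 19:45 at or after OP8 ends Oct 10 14:00 → clear.
OP4: starts Oct 10 21:00 at or after OP8 ends Oct 10 14:00 → clear.
OP5: starts Oct 10 21:15 at or after OP8 ends Oct 10 14:00 → clear.
OP6: starts Oct 11 08:30 at or after OP8 ends Oct 10 14:00 → clear.
OP7: starts Oct 11 16:15 at or after OP8 ends Oct 10 14:00 → clear.
OP8 overlaps OP2.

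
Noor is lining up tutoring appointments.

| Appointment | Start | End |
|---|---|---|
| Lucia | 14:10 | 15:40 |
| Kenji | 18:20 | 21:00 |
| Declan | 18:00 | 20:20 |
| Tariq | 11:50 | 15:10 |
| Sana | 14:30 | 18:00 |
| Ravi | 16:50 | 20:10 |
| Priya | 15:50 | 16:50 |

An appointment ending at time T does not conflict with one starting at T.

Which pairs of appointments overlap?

Check each pair: they overlap iff neither finishes before the other starts.
Sorted by start: Tariq, Lucia, Sana, Priya, Ravi, Declan, Kenji.
Lucia starts before Tariq ends → Tariq and Lucia overlap.
Sana starts before Tariq ends → Tariq and Sana overlap.
Priya starts after Tariq ends, so nothing later overlaps Tariq either.
Sana starts before Lucia ends → Lucia and Sana overlap.
Priya starts after Lucia ends, so nothing later overlaps Lucia either.
Priya starts before Sana ends → Sana and Priya overlap.
Ravi starts before Sana ends → Sana and Ravi overlap.
Declan starts exactly when Sana ends (back-to-back, no overlap), so nothing later overlaps Sana either.
Ravi starts exactly when Priya ends (back-to-back, no overlap), so nothing later overlaps Priya either.
Declan starts before Ravi ends → Ravi and Declan overlap.
Kenji starts before Ravi ends → Ravi and Kenji overlap.
Kenji starts before Declan ends → Declan and Kenji overlap.

Declan & Kenji, Declan & Ravi, Kenji & Ravi, Lucia & Sana, Lucia & Tariq, Priya & Sana, Ravi & Sana, Sana & Tariq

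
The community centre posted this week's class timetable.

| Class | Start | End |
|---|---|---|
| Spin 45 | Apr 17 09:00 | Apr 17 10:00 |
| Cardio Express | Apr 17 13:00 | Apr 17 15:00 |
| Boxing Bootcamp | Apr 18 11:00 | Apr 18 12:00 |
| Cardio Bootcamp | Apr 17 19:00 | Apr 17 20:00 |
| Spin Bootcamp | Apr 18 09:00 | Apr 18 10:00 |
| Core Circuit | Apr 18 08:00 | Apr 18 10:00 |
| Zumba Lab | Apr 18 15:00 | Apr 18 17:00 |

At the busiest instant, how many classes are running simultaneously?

2

Walk through starts and ends in time order (an end at T is processed before a start at T):
Apr 17 09:00 start Spin 45 → 1
Apr 17 10:00 end Spin 45 → 0
Apr 17 13:00 start Cardio Express → 1
Apr 17 15:00 end Cardio Express → 0
Apr 17 19:00 start Cardio Bootcamp → 1
Apr 17 20:00 end Cardio Bootcamp → 0
Apr 18 08:00 start Core Circuit → 1
Apr 18 09:00 start Spin Bootcamp → 2
Apr 18 10:00 end Core Circuit → 1
Apr 18 10:00 end Spin Bootcamp → 0
Apr 18 11:00 start Boxing Bootcamp → 1
Apr 18 12:00 end Boxing Bootcamp → 0
Apr 18 15:00 start Zumba Lab → 1
Apr 18 17:00 end Zumba Lab → 0
Peak is 2, at Apr 18 09:00 (Core Circuit, Spin Bootcamp).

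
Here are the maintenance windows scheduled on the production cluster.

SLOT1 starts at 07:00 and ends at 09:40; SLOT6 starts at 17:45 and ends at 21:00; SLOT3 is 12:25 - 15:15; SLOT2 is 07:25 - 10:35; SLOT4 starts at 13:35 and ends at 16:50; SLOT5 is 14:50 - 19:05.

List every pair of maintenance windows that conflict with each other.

Check each pair: they overlap iff neither finishes before the other starts.
Sorted by start: SLOT1, SLOT2, SLOT3, SLOT4, SLOT5, SLOT6.
SLOT2 starts before SLOT1 ends → SLOT1 and SLOT2 overlap.
SLOT3 starts after SLOT1 ends, so SLOT1 has no further overlaps.
SLOT3 starts after SLOT2 ends, so SLOT2 has no further overlaps.
SLOT4 starts before SLOT3 ends → SLOT3 and SLOT4 overlap.
SLOT5 starts before SLOT3 ends → SLOT3 and SLOT5 overlap.
SLOT6 starts after SLOT3 ends.
SLOT5 starts before SLOT4 ends → SLOT4 and SLOT5 overlap.
SLOT6 starts after SLOT4 ends.
SLOT6 starts before SLOT5 ends → SLOT5 and SLOT6 overlap.

SLOT1 & SLOT2, SLOT3 & SLOT4, SLOT3 & SLOT5, SLOT4 & SLOT5, SLOT5 & SLOT6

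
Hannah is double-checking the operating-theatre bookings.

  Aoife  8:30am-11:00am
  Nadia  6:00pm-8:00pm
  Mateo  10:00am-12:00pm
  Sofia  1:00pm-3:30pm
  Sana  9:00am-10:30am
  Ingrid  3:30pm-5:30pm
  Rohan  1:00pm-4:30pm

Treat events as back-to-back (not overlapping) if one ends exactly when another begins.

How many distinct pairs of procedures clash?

5

Sorted by start: Aoife, Sana, Mateo, Sofia, Rohan, Ingrid, Nadia.
Sana starts before Aoife ends → Aoife and Sana overlap.
Mateo starts before Aoife ends → Aoife and Mateo overlap.
Sofia starts after Aoife ends, so nothing later overlaps Aoife either.
Mateo starts before Sana ends → Sana and Mateo overlap.
Sofia starts after Sana ends, so nothing later overlaps Sana either.
Sofia starts after Mateo ends, so nothing later overlaps Mateo either.
Rohan starts before Sofia ends → Sofia and Rohan overlap.
Ingrid starts exactly when Sofia ends (back-to-back, no overlap), so nothing later overlaps Sofia either.
Ingrid starts before Rohan ends → Rohan and Ingrid overlap.
Nadia starts after Rohan ends.
Nadia starts after Ingrid ends.
Overlapping pairs: Aoife & Mateo, Aoife & Sana, Ingrid & Rohan, Mateo & Sana, Rohan & Sofia — 5 in total.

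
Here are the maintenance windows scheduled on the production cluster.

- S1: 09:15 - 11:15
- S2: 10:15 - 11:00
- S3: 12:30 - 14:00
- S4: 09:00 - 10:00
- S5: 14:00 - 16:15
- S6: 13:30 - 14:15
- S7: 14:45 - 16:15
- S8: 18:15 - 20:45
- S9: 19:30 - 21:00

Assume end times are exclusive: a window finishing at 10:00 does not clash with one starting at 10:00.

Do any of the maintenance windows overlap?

Sorted by start: S4, S1, S2, S3, S6, S5, S7, S8, S9.
S1 starts before S4 ends → S4 and S1 overlap.
That's a conflict, so the schedule is not conflict-free.

Yes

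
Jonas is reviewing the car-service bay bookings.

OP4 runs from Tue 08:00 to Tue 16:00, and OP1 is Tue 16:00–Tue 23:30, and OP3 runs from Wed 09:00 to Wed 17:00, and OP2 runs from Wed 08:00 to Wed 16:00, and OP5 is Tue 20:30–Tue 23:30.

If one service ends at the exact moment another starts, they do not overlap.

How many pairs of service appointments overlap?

Sorted by start: OP4, OP1, OP5, OP2, OP3.
OP1 starts exactly when OP4 ends (back-to-back, no overlap), so nothing later overlaps OP4 either.
OP5 starts before OP1 ends → OP1 and OP5 overlap.
OP2 starts after OP1 ends, so nothing later overlaps OP1 either.
OP2 starts after OP5 ends, so nothing later overlaps OP5 either.
OP3 starts before OP2 ends → OP2 and OP3 overlap.
Overlapping pairs: OP1 & OP5, OP2 & OP3 — 2 in total.

2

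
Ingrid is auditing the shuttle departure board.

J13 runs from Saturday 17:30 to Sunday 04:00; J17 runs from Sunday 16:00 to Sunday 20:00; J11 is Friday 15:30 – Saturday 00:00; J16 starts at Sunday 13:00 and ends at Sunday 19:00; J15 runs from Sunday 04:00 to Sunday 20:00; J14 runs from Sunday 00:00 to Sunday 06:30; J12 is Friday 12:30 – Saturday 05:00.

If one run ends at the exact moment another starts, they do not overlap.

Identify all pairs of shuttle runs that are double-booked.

Sorted by start: J12, J11, J13, J14, J15, J16, J17.
J11 starts before J12 ends → J12 and J11 overlap.
J13 starts after J12 ends, so J12 has no further overlaps.
J13 starts after J11 ends, so J11 has no further overlaps.
J14 starts before J13 ends → J13 and J14 overlap.
J15 starts exactly when J13 ends (back-to-back, no overlap), so J13 has no further overlaps.
J15 starts before J14 ends → J14 and J15 overlap.
J16 starts after J14 ends, so J14 has no further overlaps.
J16 starts before J15 ends → J15 and J16 overlap.
J17 starts before J15 ends → J15 and J17 overlap.
J17 starts before J16 ends → J16 and J17 overlap.

J11 & J12, J13 & J14, J14 & J15, J15 & J16, J15 & J17, J16 & J17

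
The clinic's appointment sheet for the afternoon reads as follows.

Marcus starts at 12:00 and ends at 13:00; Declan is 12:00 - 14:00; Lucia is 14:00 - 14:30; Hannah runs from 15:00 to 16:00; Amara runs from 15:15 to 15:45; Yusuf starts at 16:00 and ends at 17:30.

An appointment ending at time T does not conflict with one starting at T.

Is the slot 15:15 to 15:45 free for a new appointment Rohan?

No — it overlaps Amara, Hannah

Marcus: ends 13:00 at or before Rohan starts 15:15 → clear.
Declan: ends 14:00 at or before Rohan starts 15:15 → clear.
Lucia: ends 14:30 at or before Rohan starts 15:15 → clear.
Hannah: starts 15:00 before Rohan ends 15:45, and ends 16:00 after Rohan starts 15:15 → overlap.
Amara: starts 15:15 before Rohan ends 15:45, and ends 15:45 after Rohan starts 15:15 → overlap.
Yusuf: starts 16:00 at or after Rohan ends 15:45 → clear.
Rohan overlaps Hannah, Amara.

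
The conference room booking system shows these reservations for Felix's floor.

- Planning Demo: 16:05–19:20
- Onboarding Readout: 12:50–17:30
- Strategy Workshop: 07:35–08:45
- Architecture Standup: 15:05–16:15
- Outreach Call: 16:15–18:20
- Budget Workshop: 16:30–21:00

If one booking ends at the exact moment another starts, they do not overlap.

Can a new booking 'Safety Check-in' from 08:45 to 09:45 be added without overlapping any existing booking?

Yes — the slot is free

Strategy Workshop: ends 08:45 at or before Safety Check-in starts 08:45 → clear.
Onboarding Readout: starts 12:50 at or after Safety Check-in ends 09:45 → clear.
Architecture Standup: starts 15:05 at or after Safety Check-in ends 09:45 → clear.
Planning Demo: starts 16:05 at or after Safety Check-in ends 09:45 → clear.
Outreach Call: starts 16:15 at or after Safety Check-in ends 09:45 → clear.
Budget Workshop: starts 16:30 at or after Safety Check-in ends 09:45 → clear.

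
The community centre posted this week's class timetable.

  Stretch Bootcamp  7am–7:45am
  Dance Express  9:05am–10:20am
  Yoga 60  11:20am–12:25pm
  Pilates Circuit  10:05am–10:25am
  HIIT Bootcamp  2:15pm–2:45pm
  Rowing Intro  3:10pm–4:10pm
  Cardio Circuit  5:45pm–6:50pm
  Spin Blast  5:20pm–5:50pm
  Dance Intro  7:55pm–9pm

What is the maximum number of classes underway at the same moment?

2

Sort all start/end points and keep a running count:
7am start Stretch Bootcamp → 1
7:45am end Stretch Bootcamp → 0
9:05am start Dance Express → 1
10:05am start Pilates Circuit → 2
10:20am end Dance Express → 1
10:25am end Pilates Circuit → 0
11:20am start Yoga 60 → 1
12:25pm end Yoga 60 → 0
2:15pm start HIIT Bootcamp → 1
2:45pm end HIIT Bootcamp → 0
3:10pm start Rowing Intro → 1
4:10pm end Rowing Intro → 0
5:20pm start Spin Blast → 1
5:45pm start Cardio Circuit → 2
5:50pm end Spin Blast → 1
6:50pm end Cardio Circuit → 0
7:55pm start Dance Intro → 1
9pm end Dance Intro → 0
Peak is 2, at 10:05am (Dance Express, Pilates Circuit).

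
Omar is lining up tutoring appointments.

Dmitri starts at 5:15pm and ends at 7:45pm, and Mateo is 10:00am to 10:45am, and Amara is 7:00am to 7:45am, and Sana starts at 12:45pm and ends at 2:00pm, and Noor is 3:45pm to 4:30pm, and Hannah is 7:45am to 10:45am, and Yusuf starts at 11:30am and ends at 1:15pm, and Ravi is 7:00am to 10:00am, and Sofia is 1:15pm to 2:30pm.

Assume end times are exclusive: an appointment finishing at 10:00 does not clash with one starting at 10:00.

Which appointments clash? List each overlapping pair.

Amara & Ravi, Hannah & Mateo, Hannah & Ravi, Sana & Sofia, Sana & Yusuf

Two intervals overlap when each starts before the other ends.
Sorted by start: Ravi, Amara, Hannah, Mateo, Yusuf, Sana, Sofia, Noor, Dmitri.
Amara starts before Ravi ends → Ravi and Amara overlap.
Hannah starts before Ravi ends → Ravi and Hannah overlap.
Mateo starts exactly when Ravi ends (back-to-back, no overlap), so Ravi has no further overlaps.
Hannah starts exactly when Amara ends (back-to-back, no overlap), so Amara has no further overlaps.
Mateo starts before Hannah ends → Hannah and Mateo overlap.
Yusuf starts after Hannah ends, so Hannah has no further overlaps.
Yusuf starts after Mateo ends, so Mateo has no further overlaps.
Sana starts before Yusuf ends → Yusuf and Sana overlap.
Sofia starts exactly when Yusuf ends (back-to-back, no overlap), so Yusuf has no further overlaps.
Sofia starts before Sana ends → Sana and Sofia overlap.
Noor starts after Sana ends, so Sana has no further overlaps.
Noor starts after Sofia ends, so Sofia has no further overlaps.
Dmitri starts after Noor ends.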